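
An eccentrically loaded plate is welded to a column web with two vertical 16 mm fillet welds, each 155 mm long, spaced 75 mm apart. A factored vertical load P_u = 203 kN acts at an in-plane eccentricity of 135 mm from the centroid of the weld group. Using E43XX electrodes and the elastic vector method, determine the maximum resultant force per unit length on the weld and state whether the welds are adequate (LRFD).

E43XX → F_EXX = 430 MPa.
Total weld length L_w = 310 mm. Treat welds as unit-width lines.
Polar moment about centroid: J = 2[d³/12 + d(b/2)²] = 2[155³/12 + 155×37.5²] = 1057000 mm³.
Direct shear f_v = P/L_w = 203×10³ / 310 = 654.8 N/mm (vertical).
Torsion M = P·e = 203×10³ × 135 = 27405000 N·mm.
Critical point at (x, y) = (37.5, 77.5) from centroid. f_tx = M·y/J = 2010 N/mm; f_ty = M·x/J = 972.7 N/mm.
Resultant f_max = √[f_tx² + (f_v + f_ty)²] = √[2010² + (654.8 + 972.7)²] = 2586 N/mm.
Capacity per unit length: φr_n = 0.75 × 0.6 × 430 × (0.707 × 16) = 2189 N/mm.
2586 > 2189 → NOT adequate.

f_max ≈ 2590 N/mm; NOT adequate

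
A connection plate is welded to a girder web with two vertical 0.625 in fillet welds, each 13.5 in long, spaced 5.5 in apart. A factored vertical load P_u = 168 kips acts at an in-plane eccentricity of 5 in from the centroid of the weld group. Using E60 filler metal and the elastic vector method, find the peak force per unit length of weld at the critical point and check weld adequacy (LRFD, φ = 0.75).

f_max ≈ 13.6 kip/in; NOT adequate

E60XX → F_EXX = 60 ksi.
Total weld length L_w = 27 in. Treat welds as unit-width lines.
Polar moment about centroid: J = 2[d³/12 + d(b/2)²] = 2[13.5³/12 + 13.5×2.75²] = 614.2 in³.
Direct shear f_v = P/L_w = 168 / 27 = 6.222 kip/in (vertical).
Torsion M = P·e = 168 × 5 = 840 kip·in.
Critical point at (x, y) = (2.75, 6.75) from centroid. f_tx = M·y/J = 9.231 kip/in; f_ty = M·x/J = 3.761 kip/in.
Resultant f_max = √[f_tx² + (f_v + f_ty)²] = √[9.231² + (6.222 + 3.761)²] = 13.6 kip/in.
Capacity per unit length: φr_n = 0.75 × 0.6 × 60 × (0.707 × 0.625) = 11.93 kip/in.
13.6 > 11.93 → NOT adequate.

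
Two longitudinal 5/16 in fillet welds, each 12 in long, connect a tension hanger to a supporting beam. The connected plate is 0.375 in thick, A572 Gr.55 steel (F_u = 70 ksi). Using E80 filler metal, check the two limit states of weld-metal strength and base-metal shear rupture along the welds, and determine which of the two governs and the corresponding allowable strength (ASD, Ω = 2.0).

E80XX → F_EXX = 80 ksi.
t_e = 0.707 × 0.3125 = 0.2209 in; L = 24 in.
Weld metal: R_n/Ω = (1/2.0) × 0.6 × 80 × 0.2209 × 24 = 127.3 kip.
Base metal (shear rupture): R_n/Ω = (1/2.0) × 0.6 × 70 × 0.375 × 24 = 189 kip.
Governing: weld metal.

R_n/Ω ≈ 127 kip (weld metal governs)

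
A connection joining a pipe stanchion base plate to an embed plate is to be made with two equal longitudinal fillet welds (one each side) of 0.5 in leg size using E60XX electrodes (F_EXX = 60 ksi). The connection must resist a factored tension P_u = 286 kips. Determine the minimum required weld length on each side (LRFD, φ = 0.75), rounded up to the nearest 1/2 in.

L = 15 in on each side

Throat t_e = 0.707 × 0.5 = 0.3535 in.
φr_n = 0.75 × 0.6 × 60 × 0.3535 = 9.544 kips/in.
L_req = P_u / φr_n = 286 / 9.544 = 29.96 in total.
Per side: 29.96 / 2 = 14.98 in.
Round up → use L = 15 in on each side.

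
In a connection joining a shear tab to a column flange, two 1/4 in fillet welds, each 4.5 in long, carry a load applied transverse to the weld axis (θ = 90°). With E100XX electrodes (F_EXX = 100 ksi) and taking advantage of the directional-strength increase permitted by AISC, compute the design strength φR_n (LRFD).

φR_n ≈ 107 kip

t_e = 0.707 × 0.25 = 0.1767 in; A_we = 0.1767 × 9 = 1.591 in².
Directional factor: 1.0 + 0.5 sin^1.5(90°) = 1.5.
F_nw = 0.6 × 100 × 1.5 = 90 ksi.
φR_n = 0.75 × 90 × 1.591 = 107.4 kip.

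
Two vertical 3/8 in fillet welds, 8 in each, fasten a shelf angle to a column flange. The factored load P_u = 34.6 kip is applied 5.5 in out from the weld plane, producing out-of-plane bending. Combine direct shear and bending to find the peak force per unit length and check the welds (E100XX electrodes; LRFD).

f_max ≈ 9.18 kip/in; adequate

E100XX → F_EXX = 100 ksi.
L_w = 2 × 8 = 16 in; section modulus (unit throat) S = 2 × L²/6 = 21.33 in².
Direct shear f_v = P/L_w = 34.6/16 = 2.163 kip/in.
Moment M = P × e = 34.6 × 5.5 = 190.3 kip·in; bending f_b = M/S = 8.92 kip/in.
f_max = √(f_v² + f_b²) = √(2.163² + 8.92²) = 9.179 kip/in.
φr_n = 0.75 × 0.6 × 100 × (0.707 × 0.375) = 11.93 kip/in → adequate.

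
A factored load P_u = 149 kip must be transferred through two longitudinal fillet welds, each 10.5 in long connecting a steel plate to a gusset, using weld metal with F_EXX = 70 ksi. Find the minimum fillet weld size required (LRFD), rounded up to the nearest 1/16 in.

w = 3/8 in

Total weld length L = 21 in.
Required throat t_e = P_u / (φ × 0.6 F_EXX × L) = 149 / (0.75 × 0.6 × 70 × 21) = 0.2252 in.
Required leg w = t_e / 0.707 = 0.3186 in → use 3/8 in.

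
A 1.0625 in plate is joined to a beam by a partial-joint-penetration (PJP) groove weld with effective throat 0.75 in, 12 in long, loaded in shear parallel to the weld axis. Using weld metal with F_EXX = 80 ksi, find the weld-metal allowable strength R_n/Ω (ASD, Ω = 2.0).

Effective throat (given) t_e = 0.75 in.
A_we = 0.75 × 12 = 9 in².
F_nw = 0.6 F_EXX = 48 ksi.
R_n/Ω = (48 × 9) / 2.0 = 216 kips.

R_n/Ω ≈ 216 kips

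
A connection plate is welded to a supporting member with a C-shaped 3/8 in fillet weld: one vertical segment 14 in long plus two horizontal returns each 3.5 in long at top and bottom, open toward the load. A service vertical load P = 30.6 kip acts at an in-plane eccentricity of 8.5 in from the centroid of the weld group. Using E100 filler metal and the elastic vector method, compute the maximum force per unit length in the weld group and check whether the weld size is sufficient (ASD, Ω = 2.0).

f_max ≈ 4.11 kip/in; adequate

E100XX → F_EXX = 100 ksi.
Total weld length L_w = 21 in. Treat welds as unit-width lines.
Centroid: x̄ = 2×3.5×1.75 / 21 = 0.5833 in from the vertical weld.
Polar moment about centroid: J = I_x + I_y = [14³/12 + 2×3.5×7²] + [14×0.5833² + 2(3.5³/12 + 3.5×1.167²)] = 593.1 in³.
Direct shear f_v = P/L_w = 30.6 / 21 = 1.457 kip/in (vertical).
Torsion M = P·e = 30.6 × 8.5 = 260.1 kip·in.
Critical point at (x, y) = (2.917, 7) from centroid. f_tx = M·y/J = 3.07 kip/in; f_ty = M·x/J = 1.279 kip/in.
Resultant f_max = √[f_tx² + (f_v + f_ty)²] = √[3.07² + (1.457 + 1.279)²] = 4.112 kip/in.
Capacity per unit length: r_n/Ω = (1/2.0) × 0.6 × 100 × (0.707 × 0.375) = 7.954 kip/in.
4.112 ≤ 7.954 → adequate.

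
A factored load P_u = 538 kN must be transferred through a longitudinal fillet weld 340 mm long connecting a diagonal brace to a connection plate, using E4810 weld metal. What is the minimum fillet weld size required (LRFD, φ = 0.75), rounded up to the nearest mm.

w = 11 mm

E48XX → F_EXX = 480 MPa.
Total weld length L = 340 mm.
Required throat t_e = P_u / (φ × 0.6 F_EXX × L) = 538 / (0.75 × 0.6 × 480 × 340 × 10⁻³) = 7.326 mm.
Required leg w = t_e / 0.707 = 10.36 mm → use 11 mm.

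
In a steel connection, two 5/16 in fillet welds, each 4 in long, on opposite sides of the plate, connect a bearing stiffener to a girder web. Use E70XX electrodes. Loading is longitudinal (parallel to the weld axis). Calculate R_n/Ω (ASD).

R_n/Ω ≈ 37.1 kip

E70XX → F_EXX = 70 ksi.
Effective throat t_e = 0.707 × 0.3125 = 0.2209 in.
Total length L = 8 in; A_we = 0.2209 × 8 = 1.767 in².
F_nw = 0.6 F_EXX = 0.6 × 70 = 42 ksi.
R_n = 42 × 1.767 = 74.23 kip; R_n/Ω = 74.23/2.0 = 37.12 kip.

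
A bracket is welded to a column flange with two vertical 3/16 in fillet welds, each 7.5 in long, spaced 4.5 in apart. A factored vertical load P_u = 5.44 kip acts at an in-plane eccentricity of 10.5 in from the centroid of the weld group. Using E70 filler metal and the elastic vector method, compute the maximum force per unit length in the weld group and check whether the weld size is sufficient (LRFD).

E70XX → F_EXX = 70 ksi.
Total weld length L_w = 15 in. Treat welds as unit-width lines.
Polar moment about centroid: J = 2[d³/12 + d(b/2)²] = 2[7.5³/12 + 7.5×2.25²] = 146.2 in³.
Direct shear f_v = P/L_w = 5.44 / 15 = 0.3627 kip/in (vertical).
Torsion M = P·e = 5.44 × 10.5 = 57.12 kip·in.
Critical point at (x, y) = (2.25, 3.75) from centroid. f_tx = M·y/J = 1.465 kip/in; f_ty = M·x/J = 0.8788 kip/in.
Resultant f_max = √[f_tx² + (f_v + f_ty)²] = √[1.465² + (0.3627 + 0.8788)²] = 1.92 kip/in.
Capacity per unit length: φr_n = 0.75 × 0.6 × 70 × (0.707 × 0.1875) = 4.176 kip/in.
1.92 ≤ 4.176 → adequate.

f_max ≈ 1.92 kip/in; adequate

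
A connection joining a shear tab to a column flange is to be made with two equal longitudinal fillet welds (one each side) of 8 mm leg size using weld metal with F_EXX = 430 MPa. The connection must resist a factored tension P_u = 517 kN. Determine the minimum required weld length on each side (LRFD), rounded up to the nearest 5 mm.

L = 240 mm on each side

Throat t_e = 0.707 × 8 = 5.656 mm.
φr_n = 0.75 × 0.6 × 430 × 5.656 × 10⁻³ = 1.094 kN/mm.
L_req = P_u / φr_n = 517 / 1.094 = 472.4 mm total.
Per side: 472.4 / 2 = 236.2 mm.
Round up → use L = 240 mm on each side.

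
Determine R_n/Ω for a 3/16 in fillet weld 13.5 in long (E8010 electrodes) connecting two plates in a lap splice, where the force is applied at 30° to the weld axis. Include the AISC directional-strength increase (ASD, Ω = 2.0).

R_n/Ω ≈ 50.5 kip

E80XX → F_EXX = 80 ksi.
t_e = 0.707 × 0.1875 = 0.1326 in; A_we = 0.1326 × 13.5 = 1.79 in².
Directional factor: 1.0 + 0.5 sin^1.5(30°) = 1.177.
F_nw = 0.6 × 80 × 1.177 = 56.49 ksi.
R_n/Ω = (56.49 × 1.79) / 2.0 = 50.54 kip.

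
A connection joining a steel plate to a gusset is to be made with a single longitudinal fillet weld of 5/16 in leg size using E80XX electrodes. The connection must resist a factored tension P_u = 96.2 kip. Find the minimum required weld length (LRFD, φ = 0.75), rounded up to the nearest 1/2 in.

E80XX → F_EXX = 80 ksi.
Throat t_e = 0.707 × 0.3125 = 0.2209 in.
φr_n = 0.75 × 0.6 × 80 × 0.2209 = 7.954 kip/in.
L_req = P_u / φr_n = 96.2 / 7.954 = 12.09 in total.
Round up → use L = 12.5 in.

L = 12.5 in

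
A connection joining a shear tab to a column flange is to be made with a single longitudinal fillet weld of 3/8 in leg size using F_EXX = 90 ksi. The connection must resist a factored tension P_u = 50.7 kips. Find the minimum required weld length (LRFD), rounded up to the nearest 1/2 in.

L = 5 in

Throat t_e = 0.707 × 0.375 = 0.2651 in.
φr_n = 0.75 × 0.6 × 90 × 0.2651 = 10.74 kips/in.
L_req = P_u / φr_n = 50.7 / 10.74 = 4.722 in total.
Round up → use L = 5 in.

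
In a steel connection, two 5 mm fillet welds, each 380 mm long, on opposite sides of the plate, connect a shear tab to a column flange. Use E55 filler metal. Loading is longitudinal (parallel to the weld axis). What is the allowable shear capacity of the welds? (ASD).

R_n/Ω ≈ 443 kN

E55XX → F_EXX = 550 MPa.
Effective throat t_e = 0.707 × 5 = 3.535 mm.
Total length L = 760 mm; A_we = 3.535 × 760 = 2687 mm².
F_nw = 0.6 F_EXX = 0.6 × 550 = 330 MPa.
R_n = 330 × 2687 × 10⁻³ = 886.6 kN; R_n/Ω = 886.6/2.0 = 443.3 kN.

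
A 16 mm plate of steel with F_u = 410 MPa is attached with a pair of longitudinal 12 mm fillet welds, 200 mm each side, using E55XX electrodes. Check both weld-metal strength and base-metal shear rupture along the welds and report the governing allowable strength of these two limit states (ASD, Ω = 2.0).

R_n/Ω ≈ 560 kN (weld metal governs)

E55XX → F_EXX = 550 MPa.
t_e = 0.707 × 12 = 8.484 mm; L = 400 mm.
Weld metal: R_n/Ω = (1/2.0) × 0.6 × 550 × 8.484 × 400 × 10⁻³ = 559.9 kN.
Base metal (shear rupture): R_n/Ω = (1/2.0) × 0.6 × 410 × 16 × 400 × 10⁻³ = 787.2 kN.
Governing: weld metal.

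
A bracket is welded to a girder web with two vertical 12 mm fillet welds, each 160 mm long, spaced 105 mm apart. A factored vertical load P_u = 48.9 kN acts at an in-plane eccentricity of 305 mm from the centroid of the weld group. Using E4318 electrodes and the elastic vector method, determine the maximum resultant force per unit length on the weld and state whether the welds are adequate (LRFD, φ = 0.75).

E43XX → F_EXX = 430 MPa.
Total weld length L_w = 320 mm. Treat welds as unit-width lines.
Polar moment about centroid: J = 2[d³/12 + d(b/2)²] = 2[160³/12 + 160×52.5²] = 1565000 mm³.
Direct shear f_v = P/L_w = 48.9×10³ / 320 = 152.8 N/mm (vertical).
Torsion M = P·e = 48.9×10³ × 305 = 14914000 N·mm.
Critical point at (x, y) = (52.5, 80) from centroid. f_tx = M·y/J = 762.6 N/mm; f_ty = M·x/J = 500.4 N/mm.
Resultant f_max = √[f_tx² + (f_v + f_ty)²] = √[762.6² + (152.8 + 500.4)²] = 1004 N/mm.
Capacity per unit length: φr_n = 0.75 × 0.6 × 430 × (0.707 × 12) = 1642 N/mm.
1004 ≤ 1642 → adequate.

f_max ≈ 1000 N/mm; adequate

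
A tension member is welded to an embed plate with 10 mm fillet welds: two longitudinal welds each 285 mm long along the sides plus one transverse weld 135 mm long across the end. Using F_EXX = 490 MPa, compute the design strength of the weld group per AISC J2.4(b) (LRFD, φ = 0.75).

t_e = 0.707 × 10 = 7.07 mm.
R_nwl = 0.6 × 490 × 7.07 × 570 × 10⁻³ = 1185 kN (longitudinal, 2 welds).
R_nwt = 0.6 × 490 × 7.07 × 135 × 10⁻³ = 280.6 kN (transverse, base value).
(i) R_nwl + R_nwt = 1465 kN; (ii) 0.85 R_nwl + 1.5 R_nwt = 1428 kN.
R_n = max = 1465 kN [governs: (i)]; φR_n = 1099 kN.

φR_n ≈ 1100 kN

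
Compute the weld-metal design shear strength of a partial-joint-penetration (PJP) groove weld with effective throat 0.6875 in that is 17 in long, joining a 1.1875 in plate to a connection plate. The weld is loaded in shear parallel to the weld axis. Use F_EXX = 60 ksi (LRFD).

Effective throat (given) t_e = 0.6875 in.
A_we = 0.6875 × 17 = 11.69 in².
F_nw = 0.6 F_EXX = 36 ksi.
φR_n = 0.75 × 36 × 11.69 = 315.6 kips.

φR_n ≈ 316 kips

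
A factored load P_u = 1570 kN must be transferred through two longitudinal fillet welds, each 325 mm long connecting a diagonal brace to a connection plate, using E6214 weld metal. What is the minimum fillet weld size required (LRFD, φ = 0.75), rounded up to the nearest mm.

E62XX → F_EXX = 620 MPa.
Total weld length L = 650 mm.
Required throat t_e = P_u / (φ × 0.6 F_EXX × L) = 1570 / (0.75 × 0.6 × 620 × 650 × 10⁻³) = 8.657 mm.
Required leg w = t_e / 0.707 = 12.25 mm → use 13 mm.

w = 13 mm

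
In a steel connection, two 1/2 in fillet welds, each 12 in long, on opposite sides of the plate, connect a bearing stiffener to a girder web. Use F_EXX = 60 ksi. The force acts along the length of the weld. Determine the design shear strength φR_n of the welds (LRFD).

Effective throat t_e = 0.707 × 0.5 = 0.3535 in.
Total length L = 24 in; A_we = 0.3535 × 24 = 8.484 in².
F_nw = 0.6 F_EXX = 0.6 × 60 = 36 ksi.
φR_n = 0.75 × 36 × 8.484 = 229.1 kip.

φR_n ≈ 229 kip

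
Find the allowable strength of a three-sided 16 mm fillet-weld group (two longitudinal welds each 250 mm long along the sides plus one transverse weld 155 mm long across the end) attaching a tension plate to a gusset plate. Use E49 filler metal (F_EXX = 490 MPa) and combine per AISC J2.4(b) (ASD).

R_n/Ω ≈ 1090 kN

t_e = 0.707 × 16 = 11.31 mm.
R_nwl = 0.6 × 490 × 11.31 × 500 × 10⁻³ = 1663 kN (longitudinal, 2 welds).
R_nwt = 0.6 × 490 × 11.31 × 155 × 10⁻³ = 515.5 kN (transverse, base value).
(i) R_nwl + R_nwt = 2178 kN; (ii) 0.85 R_nwl + 1.5 R_nwt = 2187 kN.
R_n = max = 2187 kN [governs: (ii)]; R_n/Ω = 1093 kN.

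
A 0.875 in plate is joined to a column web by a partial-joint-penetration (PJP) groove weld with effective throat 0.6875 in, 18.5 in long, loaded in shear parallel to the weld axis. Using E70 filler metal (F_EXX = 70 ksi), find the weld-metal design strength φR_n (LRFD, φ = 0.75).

φR_n ≈ 401 kip

Effective throat (given) t_e = 0.6875 in.
A_we = 0.6875 × 18.5 = 12.72 in².
F_nw = 0.6 F_EXX = 42 ksi.
φR_n = 0.75 × 42 × 12.72 = 400.6 kip.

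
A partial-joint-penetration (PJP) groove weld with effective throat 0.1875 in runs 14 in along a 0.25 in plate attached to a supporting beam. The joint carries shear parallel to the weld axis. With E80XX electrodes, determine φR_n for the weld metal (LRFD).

E80XX → F_EXX = 80 ksi.
Effective throat (given) t_e = 0.1875 in.
A_we = 0.1875 × 14 = 2.625 in².
F_nw = 0.6 F_EXX = 48 ksi.
φR_n = 0.75 × 48 × 2.625 = 94.5 kips.

φR_n ≈ 94.5 kips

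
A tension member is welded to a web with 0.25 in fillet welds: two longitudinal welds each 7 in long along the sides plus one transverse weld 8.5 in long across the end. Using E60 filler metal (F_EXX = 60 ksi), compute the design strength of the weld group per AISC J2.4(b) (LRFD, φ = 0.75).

φR_n ≈ 118 kip

t_e = 0.707 × 0.25 = 0.1767 in.
R_nwl = 0.6 × 60 × 0.1767 × 14 = 89.08 kip (longitudinal, 2 welds).
R_nwt = 0.6 × 60 × 0.1767 × 8.5 = 54.09 kip (transverse, base value).
(i) R_nwl + R_nwt = 143.2 kip; (ii) 0.85 R_nwl + 1.5 R_nwt = 156.8 kip.
R_n = max = 156.8 kip [governs: (ii)]; φR_n = 117.6 kip.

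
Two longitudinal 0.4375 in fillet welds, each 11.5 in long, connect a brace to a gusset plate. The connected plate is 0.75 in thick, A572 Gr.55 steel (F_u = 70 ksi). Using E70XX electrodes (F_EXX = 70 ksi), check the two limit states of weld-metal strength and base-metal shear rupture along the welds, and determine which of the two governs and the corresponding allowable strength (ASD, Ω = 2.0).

R_n/Ω ≈ 149 kip (weld metal governs)

t_e = 0.707 × 0.4375 = 0.3093 in; L = 23 in.
Weld metal: R_n/Ω = (1/2.0) × 0.6 × 70 × 0.3093 × 23 = 149.4 kip.
Base metal (shear rupture): R_n/Ω = (1/2.0) × 0.6 × 70 × 0.75 × 23 = 362.2 kip.
Governing: weld metal.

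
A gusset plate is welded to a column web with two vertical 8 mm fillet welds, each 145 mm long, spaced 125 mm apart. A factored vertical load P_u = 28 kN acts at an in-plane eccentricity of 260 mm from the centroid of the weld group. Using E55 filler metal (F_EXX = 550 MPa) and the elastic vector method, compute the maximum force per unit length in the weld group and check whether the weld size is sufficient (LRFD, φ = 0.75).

f_max ≈ 493 N/mm; adequate

Total weld length L_w = 290 mm. Treat welds as unit-width lines.
Polar moment about centroid: J = 2[d³/12 + d(b/2)²] = 2[145³/12 + 145×62.5²] = 1641000 mm³.
Direct shear f_v = P/L_w = 28×10³ / 290 = 96.55 N/mm (vertical).
Torsion M = P·e = 28×10³ × 260 = 7280000 N·mm.
Critical point at (x, y) = (62.5, 72.5) from centroid. f_tx = M·y/J = 321.6 N/mm; f_ty = M·x/J = 277.3 N/mm.
Resultant f_max = √[f_tx² + (f_v + f_ty)²] = √[321.6² + (96.55 + 277.3)²] = 493.2 N/mm.
Capacity per unit length: φr_n = 0.75 × 0.6 × 550 × (0.707 × 8) = 1400 N/mm.
493.2 ≤ 1400 → adequate.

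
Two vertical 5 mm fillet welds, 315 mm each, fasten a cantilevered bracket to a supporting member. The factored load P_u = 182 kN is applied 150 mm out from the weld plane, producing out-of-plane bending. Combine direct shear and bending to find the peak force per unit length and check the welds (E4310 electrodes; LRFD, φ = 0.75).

f_max ≈ 874 N/mm; NOT adequate

E43XX → F_EXX = 430 MPa.
L_w = 2 × 315 = 630 mm; section modulus (unit throat) S = 2 × L²/6 = 33080 mm².
Direct shear f_v = P/L_w = 182×10³/630 = 288.9 N/mm.
Moment M = P × e = 182×10³ × 150 = 27300000 N·mm; bending f_b = M/S = 825.4 N/mm.
f_max = √(f_v² + f_b²) = √(288.9² + 825.4²) = 874.5 N/mm.
φr_n = 0.75 × 0.6 × 430 × (0.707 × 5) = 684 N/mm → NOT adequate.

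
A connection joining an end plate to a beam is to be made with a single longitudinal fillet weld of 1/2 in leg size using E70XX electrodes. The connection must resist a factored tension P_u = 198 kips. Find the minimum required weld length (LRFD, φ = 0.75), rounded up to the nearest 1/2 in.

L = 18 in

E70XX → F_EXX = 70 ksi.
Throat t_e = 0.707 × 0.5 = 0.3535 in.
φr_n = 0.75 × 0.6 × 70 × 0.3535 = 11.14 kips/in.
L_req = P_u / φr_n = 198 / 11.14 = 17.78 in total.
Round up → use L = 18 in.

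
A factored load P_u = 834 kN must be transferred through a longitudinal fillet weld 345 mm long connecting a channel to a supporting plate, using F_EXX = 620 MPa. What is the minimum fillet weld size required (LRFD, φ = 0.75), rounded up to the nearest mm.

w = 13 mm

Total weld length L = 345 mm.
Required throat t_e = P_u / (φ × 0.6 F_EXX × L) = 834 / (0.75 × 0.6 × 620 × 345 × 10⁻³) = 8.664 mm.
Required leg w = t_e / 0.707 = 12.26 mm → use 13 mm.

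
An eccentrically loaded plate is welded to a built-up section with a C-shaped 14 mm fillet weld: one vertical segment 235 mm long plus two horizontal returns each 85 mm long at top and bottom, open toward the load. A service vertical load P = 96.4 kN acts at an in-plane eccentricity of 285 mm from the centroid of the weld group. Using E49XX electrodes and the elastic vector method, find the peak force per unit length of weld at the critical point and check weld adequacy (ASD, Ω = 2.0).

f_max ≈ 1140 N/mm; adequate

E49XX → F_EXX = 490 MPa.
Total weld length L_w = 405 mm. Treat welds as unit-width lines.
Centroid: x̄ = 2×85×42.5 / 405 = 17.84 mm from the vertical weld.
Polar moment about centroid: J = I_x + I_y = [235³/12 + 2×85×117.5²] + [235×17.84² + 2(85³/12 + 85×24.66²)] = 3709000 mm³.
Direct shear f_v = P/L_w = 96.4×10³ / 405 = 238 N/mm (vertical).
Torsion M = P·e = 96.4×10³ × 285 = 27474000 N·mm.
Critical point at (x, y) = (67.16, 117.5) from centroid. f_tx = M·y/J = 870.3 N/mm; f_ty = M·x/J = 497.5 N/mm.
Resultant f_max = √[f_tx² + (f_v + f_ty)²] = √[870.3² + (238 + 497.5)²] = 1140 N/mm.
Capacity per unit length: r_n/Ω = (1/2.0) × 0.6 × 490 × (0.707 × 14) = 1455 N/mm.
1140 ≤ 1455 → adequate.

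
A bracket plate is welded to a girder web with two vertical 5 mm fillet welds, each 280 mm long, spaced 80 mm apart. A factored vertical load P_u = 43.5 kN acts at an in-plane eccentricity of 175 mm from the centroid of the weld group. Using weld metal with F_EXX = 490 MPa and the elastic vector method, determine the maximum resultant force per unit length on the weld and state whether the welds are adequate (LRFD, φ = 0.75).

Total weld length L_w = 560 mm. Treat welds as unit-width lines.
Polar moment about centroid: J = 2[d³/12 + d(b/2)²] = 2[280³/12 + 280×40²] = 4555000 mm³.
Direct shear f_v = P/L_w = 43.5×10³ / 560 = 77.68 N/mm (vertical).
Torsion M = P·e = 43.5×10³ × 175 = 7612500 N·mm.
Critical point at (x, y) = (40, 140) from centroid. f_tx = M·y/J = 234 N/mm; f_ty = M·x/J = 66.85 N/mm.
Resultant f_max = √[f_tx² + (f_v + f_ty)²] = √[234² + (77.68 + 66.85)²] = 275 N/mm.
Capacity per unit length: φr_n = 0.75 × 0.6 × 490 × (0.707 × 5) = 779.5 N/mm.
275 ≤ 779.5 → adequate.

f_max ≈ 275 N/mm; adequate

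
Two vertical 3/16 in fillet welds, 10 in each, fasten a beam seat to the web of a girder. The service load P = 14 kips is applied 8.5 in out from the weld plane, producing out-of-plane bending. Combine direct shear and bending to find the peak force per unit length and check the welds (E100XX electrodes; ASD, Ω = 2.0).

f_max ≈ 3.64 kip/in; adequate

E100XX → F_EXX = 100 ksi.
L_w = 2 × 10 = 20 in; section modulus (unit throat) S = 2 × L²/6 = 33.33 in².
Direct shear f_v = P/L_w = 14/20 = 0.7 kip/in.
Moment M = P × e = 14 × 8.5 = 119 kip·in; bending f_b = M/S = 3.57 kip/in.
f_max = √(f_v² + f_b²) = √(0.7² + 3.57²) = 3.638 kip/in.
r_n/Ω = (1/2.0) × 0.6 × 100 × (0.707 × 0.1875) = 3.977 kip/in → adequate.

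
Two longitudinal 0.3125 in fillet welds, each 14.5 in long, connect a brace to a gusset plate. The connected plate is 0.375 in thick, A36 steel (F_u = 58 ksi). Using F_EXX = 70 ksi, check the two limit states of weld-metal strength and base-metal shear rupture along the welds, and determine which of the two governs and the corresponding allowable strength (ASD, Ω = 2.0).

t_e = 0.707 × 0.3125 = 0.2209 in; L = 29 in.
Weld metal: R_n/Ω = (1/2.0) × 0.6 × 70 × 0.2209 × 29 = 134.6 kip.
Base metal (shear rupture): R_n/Ω = (1/2.0) × 0.6 × 58 × 0.375 × 29 = 189.2 kip.
Governing: weld metal.

R_n/Ω ≈ 135 kip (weld metal governs)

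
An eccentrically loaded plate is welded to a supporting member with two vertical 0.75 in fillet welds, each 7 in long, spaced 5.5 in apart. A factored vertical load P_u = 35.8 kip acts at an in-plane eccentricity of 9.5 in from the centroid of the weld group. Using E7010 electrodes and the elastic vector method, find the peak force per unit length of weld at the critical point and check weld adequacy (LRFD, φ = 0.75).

E70XX → F_EXX = 70 ksi.
Total weld length L_w = 14 in. Treat welds as unit-width lines.
Polar moment about centroid: J = 2[d³/12 + d(b/2)²] = 2[7³/12 + 7×2.75²] = 163 in³.
Direct shear f_v = P/L_w = 35.8 / 14 = 2.557 kip/in (vertical).
Torsion M = P·e = 35.8 × 9.5 = 340.1 kip·in.
Critical point at (x, y) = (2.75, 3.5) from centroid. f_tx = M·y/J = 7.301 kip/in; f_ty = M·x/J = 5.736 kip/in.
Resultant f_max = √[f_tx² + (f_v + f_ty)²] = √[7.301² + (2.557 + 5.736)²] = 11.05 kip/in.
Capacity per unit length: φr_n = 0.75 × 0.6 × 70 × (0.707 × 0.75) = 16.7 kip/in.
11.05 ≤ 16.7 → adequate.

f_max ≈ 11 kip/in; adequate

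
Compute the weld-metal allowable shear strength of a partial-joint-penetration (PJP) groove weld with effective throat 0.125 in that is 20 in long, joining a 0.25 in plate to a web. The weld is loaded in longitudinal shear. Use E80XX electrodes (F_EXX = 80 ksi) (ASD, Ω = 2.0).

R_n/Ω ≈ 60 kip

Effective throat (given) t_e = 0.125 in.
A_we = 0.125 × 20 = 2.5 in².
F_nw = 0.6 F_EXX = 48 ksi.
R_n/Ω = (48 × 2.5) / 2.0 = 60 kip.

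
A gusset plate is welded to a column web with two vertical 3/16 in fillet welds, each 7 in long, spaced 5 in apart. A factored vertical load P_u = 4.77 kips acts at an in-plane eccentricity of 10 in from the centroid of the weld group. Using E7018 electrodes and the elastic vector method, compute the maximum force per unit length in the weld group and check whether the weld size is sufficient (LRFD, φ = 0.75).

f_max ≈ 1.64 kip/in; adequate

E70XX → F_EXX = 70 ksi.
Total weld length L_w = 14 in. Treat welds as unit-width lines.
Polar moment about centroid: J = 2[d³/12 + d(b/2)²] = 2[7³/12 + 7×2.5²] = 144.7 in³.
Direct shear f_v = P/L_w = 4.77 / 14 = 0.3407 kip/in (vertical).
Torsion M = P·e = 4.77 × 10 = 47.7 kip·in.
Critical point at (x, y) = (2.5, 3.5) from centroid. f_tx = M·y/J = 1.154 kip/in; f_ty = M·x/J = 0.8243 kip/in.
Resultant f_max = √[f_tx² + (f_v + f_ty)²] = √[1.154² + (0.3407 + 0.8243)²] = 1.64 kip/in.
Capacity per unit length: φr_n = 0.75 × 0.6 × 70 × (0.707 × 0.1875) = 4.176 kip/in.
1.64 ≤ 4.176 → adequate.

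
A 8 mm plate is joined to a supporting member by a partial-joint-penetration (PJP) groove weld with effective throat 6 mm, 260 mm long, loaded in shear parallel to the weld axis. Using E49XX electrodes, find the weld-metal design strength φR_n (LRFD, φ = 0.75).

E49XX → F_EXX = 490 MPa.
Effective throat (given) t_e = 6 mm.
A_we = 6 × 260 = 1560 mm².
F_nw = 0.6 F_EXX = 294 MPa.
φR_n = 0.75 × 294 × 1560 × 10⁻³ = 344 kN.

φR_n ≈ 344 kN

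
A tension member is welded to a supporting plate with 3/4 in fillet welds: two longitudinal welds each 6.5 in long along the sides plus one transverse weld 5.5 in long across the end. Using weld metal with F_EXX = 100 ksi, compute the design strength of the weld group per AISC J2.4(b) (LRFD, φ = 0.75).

φR_n ≈ 461 kip

t_e = 0.707 × 0.75 = 0.5302 in.
R_nwl = 0.6 × 100 × 0.5302 × 13 = 413.6 kip (longitudinal, 2 welds).
R_nwt = 0.6 × 100 × 0.5302 × 5.5 = 175 kip (transverse, base value).
(i) R_nwl + R_nwt = 588.6 kip; (ii) 0.85 R_nwl + 1.5 R_nwt = 614 kip.
R_n = max = 614 kip [governs: (ii)]; φR_n = 460.5 kip.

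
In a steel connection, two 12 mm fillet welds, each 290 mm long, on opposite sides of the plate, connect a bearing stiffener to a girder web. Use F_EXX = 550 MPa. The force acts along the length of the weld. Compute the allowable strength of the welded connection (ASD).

Effective throat t_e = 0.707 × 12 = 8.484 mm.
Total length L = 580 mm; A_we = 8.484 × 580 = 4921 mm².
F_nw = 0.6 F_EXX = 0.6 × 550 = 330 MPa.
R_n = 330 × 4921 × 10⁻³ = 1624 kN; R_n/Ω = 1624/2.0 = 811.9 kN.

R_n/Ω ≈ 812 kN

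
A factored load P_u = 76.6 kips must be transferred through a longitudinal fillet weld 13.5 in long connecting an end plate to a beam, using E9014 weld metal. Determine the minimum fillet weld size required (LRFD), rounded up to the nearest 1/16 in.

w = 1/4 in

E90XX → F_EXX = 90 ksi.
Total weld length L = 13.5 in.
Required throat t_e = P_u / (φ × 0.6 F_EXX × L) = 76.6 / (0.75 × 0.6 × 90 × 13.5) = 0.1401 in.
Required leg w = t_e / 0.707 = 0.1982 in → use 1/4 in.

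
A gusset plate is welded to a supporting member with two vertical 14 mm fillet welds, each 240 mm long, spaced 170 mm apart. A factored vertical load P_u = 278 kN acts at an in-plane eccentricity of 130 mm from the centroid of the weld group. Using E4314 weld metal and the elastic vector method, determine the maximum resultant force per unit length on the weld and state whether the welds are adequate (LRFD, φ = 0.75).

f_max ≈ 1340 N/mm; adequate

E43XX → F_EXX = 430 MPa.
Total weld length L_w = 480 mm. Treat welds as unit-width lines.
Polar moment about centroid: J = 2[d³/12 + d(b/2)²] = 2[240³/12 + 240×85²] = 5772000 mm³.
Direct shear f_v = P/L_w = 278×10³ / 480 = 579.2 N/mm (vertical).
Torsion M = P·e = 278×10³ × 130 = 36140000 N·mm.
Critical point at (x, y) = (85, 120) from centroid. f_tx = M·y/J = 751.4 N/mm; f_ty = M·x/J = 532.2 N/mm.
Resultant f_max = √[f_tx² + (f_v + f_ty)²] = √[751.4² + (579.2 + 532.2)²] = 1342 N/mm.
Capacity per unit length: φr_n = 0.75 × 0.6 × 430 × (0.707 × 14) = 1915 N/mm.
1342 ≤ 1915 → adequate.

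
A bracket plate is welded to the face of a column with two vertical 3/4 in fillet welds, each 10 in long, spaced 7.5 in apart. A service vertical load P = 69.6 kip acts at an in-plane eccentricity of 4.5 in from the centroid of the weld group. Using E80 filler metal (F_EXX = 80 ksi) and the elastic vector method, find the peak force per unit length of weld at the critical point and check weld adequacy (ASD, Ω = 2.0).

Total weld length L_w = 20 in. Treat welds as unit-width lines.
Polar moment about centroid: J = 2[d³/12 + d(b/2)²] = 2[10³/12 + 10×3.75²] = 447.9 in³.
Direct shear f_v = P/L_w = 69.6 / 20 = 3.48 kip/in (vertical).
Torsion M = P·e = 69.6 × 4.5 = 313.2 kip·in.
Critical point at (x, y) = (3.75, 5) from centroid. f_tx = M·y/J = 3.496 kip/in; f_ty = M·x/J = 2.622 kip/in.
Resultant f_max = √[f_tx² + (f_v + f_ty)²] = √[3.496² + (3.48 + 2.622)²] = 7.033 kip/in.
Capacity per unit length: r_n/Ω = (1/2.0) × 0.6 × 80 × (0.707 × 0.75) = 12.73 kip/in.
7.033 ≤ 12.73 → adequate.

f_max ≈ 7.03 kip/in; adequate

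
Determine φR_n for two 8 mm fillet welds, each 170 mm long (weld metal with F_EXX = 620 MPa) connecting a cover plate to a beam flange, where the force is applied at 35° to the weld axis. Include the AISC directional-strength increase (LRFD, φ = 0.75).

t_e = 0.707 × 8 = 5.656 mm; A_we = 5.656 × 340 = 1923 mm².
Directional factor: 1.0 + 0.5 sin^1.5(35°) = 1.217.
F_nw = 0.6 × 620 × 1.217 = 452.8 MPa.
φR_n = 0.75 × 452.8 × 1923 × 10⁻³ = 653.1 kN.

φR_n ≈ 653 kN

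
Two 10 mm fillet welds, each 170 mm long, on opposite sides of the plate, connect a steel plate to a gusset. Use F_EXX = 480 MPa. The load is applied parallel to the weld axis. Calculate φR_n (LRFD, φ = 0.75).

φR_n ≈ 519 kN

Effective throat t_e = 0.707 × 10 = 7.07 mm.
Total length L = 340 mm; A_we = 7.07 × 340 = 2404 mm².
F_nw = 0.6 F_EXX = 0.6 × 480 = 288 MPa.
φR_n = 0.75 × 288 × 2404 × 10⁻³ = 519.2 kN.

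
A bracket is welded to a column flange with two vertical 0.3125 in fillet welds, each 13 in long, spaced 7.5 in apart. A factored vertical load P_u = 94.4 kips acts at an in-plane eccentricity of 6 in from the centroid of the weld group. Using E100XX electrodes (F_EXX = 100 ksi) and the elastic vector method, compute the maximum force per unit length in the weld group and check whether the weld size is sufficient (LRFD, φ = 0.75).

f_max ≈ 8.25 kip/in; adequate

Total weld length L_w = 26 in. Treat welds as unit-width lines.
Polar moment about centroid: J = 2[d³/12 + d(b/2)²] = 2[13³/12 + 13×3.75²] = 731.8 in³.
Direct shear f_v = P/L_w = 94.4 / 26 = 3.631 kip/in (vertical).
Torsion M = P·e = 94.4 × 6 = 566.4 kip·in.
Critical point at (x, y) = (3.75, 6.5) from centroid. f_tx = M·y/J = 5.031 kip/in; f_ty = M·x/J = 2.902 kip/in.
Resultant f_max = √[f_tx² + (f_v + f_ty)²] = √[5.031² + (3.631 + 2.902)²] = 8.246 kip/in.
Capacity per unit length: φr_n = 0.75 × 0.6 × 100 × (0.707 × 0.3125) = 9.942 kip/in.
8.246 ≤ 9.942 → adequate.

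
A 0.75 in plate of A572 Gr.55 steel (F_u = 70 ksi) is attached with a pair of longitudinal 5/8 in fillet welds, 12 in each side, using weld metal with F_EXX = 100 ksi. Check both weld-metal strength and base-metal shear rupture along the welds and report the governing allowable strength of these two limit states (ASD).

R_n/Ω ≈ 318 kip (weld metal governs)

t_e = 0.707 × 0.625 = 0.4419 in; L = 24 in.
Weld metal: R_n/Ω = (1/2.0) × 0.6 × 100 × 0.4419 × 24 = 318.1 kip.
Base metal (shear rupture): R_n/Ω = (1/2.0) × 0.6 × 70 × 0.75 × 24 = 378 kip.
Governing: weld metal.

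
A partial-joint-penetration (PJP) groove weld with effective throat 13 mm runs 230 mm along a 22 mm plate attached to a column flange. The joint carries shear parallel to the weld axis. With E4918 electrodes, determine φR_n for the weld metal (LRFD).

E49XX → F_EXX = 490 MPa.
Effective throat (given) t_e = 13 mm.
A_we = 13 × 230 = 2990 mm².
F_nw = 0.6 F_EXX = 294 MPa.
φR_n = 0.75 × 294 × 2990 × 10⁻³ = 659.3 kN.

φR_n ≈ 659 kN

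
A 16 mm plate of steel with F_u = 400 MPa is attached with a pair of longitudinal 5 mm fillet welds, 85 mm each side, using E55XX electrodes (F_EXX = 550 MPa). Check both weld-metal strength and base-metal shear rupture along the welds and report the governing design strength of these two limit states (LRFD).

t_e = 0.707 × 5 = 3.535 mm; L = 170 mm.
Weld metal: φR_n = 0.75 × 0.6 × 550 × 3.535 × 170 × 10⁻³ = 148.7 kN.
Base metal (shear rupture): φR_n = 0.75 × 0.6 × 400 × 16 × 170 × 10⁻³ = 489.6 kN.
Governing: weld metal.

φR_n ≈ 149 kN (weld metal governs)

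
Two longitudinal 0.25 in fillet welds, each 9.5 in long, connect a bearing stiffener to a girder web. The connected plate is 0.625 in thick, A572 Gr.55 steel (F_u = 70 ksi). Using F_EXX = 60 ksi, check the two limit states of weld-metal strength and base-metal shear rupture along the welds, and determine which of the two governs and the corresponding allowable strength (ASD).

t_e = 0.707 × 0.25 = 0.1767 in; L = 19 in.
Weld metal: R_n/Ω = (1/2.0) × 0.6 × 60 × 0.1767 × 19 = 60.45 kip.
Base metal (shear rupture): R_n/Ω = (1/2.0) × 0.6 × 70 × 0.625 × 19 = 249.4 kip.
Governing: weld metal.

R_n/Ω ≈ 60.4 kip (weld metal governs)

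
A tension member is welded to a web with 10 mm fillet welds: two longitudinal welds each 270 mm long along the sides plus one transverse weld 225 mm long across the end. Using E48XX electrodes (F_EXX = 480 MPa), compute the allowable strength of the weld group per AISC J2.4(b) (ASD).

R_n/Ω ≈ 811 kN

t_e = 0.707 × 10 = 7.07 mm.
R_nwl = 0.6 × 480 × 7.07 × 540 × 10⁻³ = 1100 kN (longitudinal, 2 welds).
R_nwt = 0.6 × 480 × 7.07 × 225 × 10⁻³ = 458.1 kN (transverse, base value).
(i) R_nwl + R_nwt = 1558 kN; (ii) 0.85 R_nwl + 1.5 R_nwt = 1622 kN.
R_n = max = 1622 kN [governs: (ii)]; R_n/Ω = 810.9 kN.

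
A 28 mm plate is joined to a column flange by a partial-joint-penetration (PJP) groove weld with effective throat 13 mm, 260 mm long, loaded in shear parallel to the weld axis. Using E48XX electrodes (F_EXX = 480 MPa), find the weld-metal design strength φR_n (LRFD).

Effective throat (given) t_e = 13 mm.
A_we = 13 × 260 = 3380 mm².
F_nw = 0.6 F_EXX = 288 MPa.
φR_n = 0.75 × 288 × 3380 × 10⁻³ = 730.1 kN.

φR_n ≈ 730 kN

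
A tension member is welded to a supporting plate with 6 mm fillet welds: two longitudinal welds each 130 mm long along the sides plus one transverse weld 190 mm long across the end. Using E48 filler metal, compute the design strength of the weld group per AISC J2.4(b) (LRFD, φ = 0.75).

φR_n ≈ 464 kN

E48XX → F_EXX = 480 MPa.
t_e = 0.707 × 6 = 4.242 mm.
R_nwl = 0.6 × 480 × 4.242 × 260 × 10⁻³ = 317.6 kN (longitudinal, 2 welds).
R_nwt = 0.6 × 480 × 4.242 × 190 × 10⁻³ = 232.1 kN (transverse, base value).
(i) R_nwl + R_nwt = 549.8 kN; (ii) 0.85 R_nwl + 1.5 R_nwt = 618.2 kN.
R_n = max = 618.2 kN [governs: (ii)]; φR_n = 463.6 kN.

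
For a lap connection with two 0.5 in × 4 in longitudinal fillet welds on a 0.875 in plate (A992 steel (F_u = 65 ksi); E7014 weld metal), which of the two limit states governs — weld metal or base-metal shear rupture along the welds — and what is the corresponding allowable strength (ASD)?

E70XX → F_EXX = 70 ksi.
t_e = 0.707 × 0.5 = 0.3535 in; L = 8 in.
Weld metal: R_n/Ω = (1/2.0) × 0.6 × 70 × 0.3535 × 8 = 59.39 kip.
Base metal (shear rupture): R_n/Ω = (1/2.0) × 0.6 × 65 × 0.875 × 8 = 136.5 kip.
Governing: weld metal.

R_n/Ω ≈ 59.4 kip (weld metal governs)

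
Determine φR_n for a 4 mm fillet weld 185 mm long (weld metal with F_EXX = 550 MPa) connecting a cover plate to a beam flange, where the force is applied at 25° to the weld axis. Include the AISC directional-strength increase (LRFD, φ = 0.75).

φR_n ≈ 147 kN

t_e = 0.707 × 4 = 2.828 mm; A_we = 2.828 × 185 = 523.2 mm².
Directional factor: 1.0 + 0.5 sin^1.5(25°) = 1.137.
F_nw = 0.6 × 550 × 1.137 = 375.3 MPa.
φR_n = 0.75 × 375.3 × 523.2 × 10⁻³ = 147.3 kN.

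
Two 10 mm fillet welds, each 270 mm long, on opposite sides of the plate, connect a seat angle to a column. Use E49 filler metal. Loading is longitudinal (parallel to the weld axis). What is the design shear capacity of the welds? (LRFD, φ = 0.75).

φR_n ≈ 842 kN

E49XX → F_EXX = 490 MPa.
Effective throat t_e = 0.707 × 10 = 7.07 mm.
Total length L = 540 mm; A_we = 7.07 × 540 = 3818 mm².
F_nw = 0.6 F_EXX = 0.6 × 490 = 294 MPa.
φR_n = 0.75 × 294 × 3818 × 10⁻³ = 841.8 kN.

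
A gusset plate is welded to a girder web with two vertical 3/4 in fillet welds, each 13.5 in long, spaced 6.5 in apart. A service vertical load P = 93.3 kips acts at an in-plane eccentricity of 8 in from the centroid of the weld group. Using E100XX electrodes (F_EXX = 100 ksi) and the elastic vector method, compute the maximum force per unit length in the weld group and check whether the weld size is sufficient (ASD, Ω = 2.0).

f_max ≈ 10 kip/in; adequate

Total weld length L_w = 27 in. Treat welds as unit-width lines.
Polar moment about centroid: J = 2[d³/12 + d(b/2)²] = 2[13.5³/12 + 13.5×3.25²] = 695.2 in³.
Direct shear f_v = P/L_w = 93.3 / 27 = 3.456 kip/in (vertical).
Torsion M = P·e = 93.3 × 8 = 746.4 kip·in.
Critical point at (x, y) = (3.25, 6.75) from centroid. f_tx = M·y/J = 7.247 kip/in; f_ty = M·x/J = 3.489 kip/in.
Resultant f_max = √[f_tx² + (f_v + f_ty)²] = √[7.247² + (3.456 + 3.489)²] = 10.04 kip/in.
Capacity per unit length: r_n/Ω = (1/2.0) × 0.6 × 100 × (0.707 × 0.75) = 15.91 kip/in.
10.04 ≤ 15.91 → adequate.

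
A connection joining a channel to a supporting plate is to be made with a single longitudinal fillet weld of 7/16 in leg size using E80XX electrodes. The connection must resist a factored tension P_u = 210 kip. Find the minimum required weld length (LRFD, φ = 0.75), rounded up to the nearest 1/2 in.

E80XX → F_EXX = 80 ksi.
Throat t_e = 0.707 × 0.4375 = 0.3093 in.
φr_n = 0.75 × 0.6 × 80 × 0.3093 = 11.14 kip/in.
L_req = P_u / φr_n = 210 / 11.14 = 18.86 in total.
Round up → use L = 19 in.

L = 19 in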